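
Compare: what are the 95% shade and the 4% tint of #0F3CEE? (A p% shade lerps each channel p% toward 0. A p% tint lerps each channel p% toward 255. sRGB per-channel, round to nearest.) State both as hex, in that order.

#0F3CEE is rgb(15, 60, 238).
95% shade:
  R: 15 − 14.25 = 0.75 → 1
  G: 60 − 57 = 3 → 3
  B: 238 − 226.1 = 11.9 → 12
  → #01030C
4% tint:
  R: 15 + 0.04×(255−15) = 15 + 9.6 = 24.6 → 25
  G: 60 + 0.04×(255−60) = 60 + 7.8 = 67.8 → 68
  B: 238 + 0.04×(255−238) = 238 + 0.68 = 238.68 → 239
  → #1944EF

#01030C, #1944EF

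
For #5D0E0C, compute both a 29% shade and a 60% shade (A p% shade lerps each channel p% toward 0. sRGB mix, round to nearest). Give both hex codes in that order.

#420A09, #250605

#5D0E0C is rgb(93, 14, 12).
29% shade:
  R: 93 − 26.97 = 66.03 → 66
  G: 14 − 4.06 = 9.94 → 10
  B: 12 − 3.48 = 8.52 → 9
  → #420A09
60% shade:
  R: 93 − 55.8 = 37.2 → 37
  G: 14 + 0.6×(0−14) = 14 − 8.4 = 5.6 → 6
  B: 12 − 7.2 = 4.8 → 5
  → #250605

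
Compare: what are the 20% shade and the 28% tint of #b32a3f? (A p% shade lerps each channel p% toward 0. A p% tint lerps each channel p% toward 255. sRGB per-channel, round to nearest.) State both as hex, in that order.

#b32a3f is rgb(179, 42, 63).
20% shade:
  R: 179 + 0.2×(0−179) = 179 − 35.8 = 143.2 → 143
  G: 42 − 8.4 = 33.6 → 34
  B: 63 − 12.6 = 50.4 → 50
  → #8f2232
28% tint:
  R: 179 + 0.28×(255−179) = 179 + 21.28 = 200.28 → 200
  G: 42 + 59.64 = 101.64 → 102
  B: 63 + 53.76 = 116.76 → 117
  → #c86675

#8f2232, #c86675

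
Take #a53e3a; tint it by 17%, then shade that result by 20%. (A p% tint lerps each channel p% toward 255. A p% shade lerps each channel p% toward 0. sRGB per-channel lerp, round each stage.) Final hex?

#a53e3a is rgb(165, 62, 58).
A 17% tint moves each channel 17% toward 255:
  R: 165 + 0.17×(255−165) = 165 + 15.3 = 180.3 → 180
  G: 62 + 0.17×(255−62) = 62 + 32.81 = 94.81 → 95
  B: 58 + 0.17×(255−58) = 58 + 33.49 = 91.49 → 91
After the tint: rgb(180, 95, 91) = #b45f5b.
Per channel, c → c + 0.2(0 − c):
  R: 180 − 36 = 144 → 144
  G: 95 + 0.2×(0−95) = 95 − 19 = 76 → 76
  B: 91 − 18.2 = 72.8 → 73
rgb(144, 76, 73) = #904c49.

#904c49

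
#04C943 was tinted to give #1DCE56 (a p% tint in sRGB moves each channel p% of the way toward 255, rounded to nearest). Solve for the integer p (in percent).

#04C943 is rgb(4, 201, 67); #1DCE56 is rgb(29, 206, 86).
On the R channel (widest range): 29 ≈ 4 + (p/100)(255 − 4), so p ≈ 100×(29 − 4)/(255 − 4) = 2500/251 = 9.96.
p = 10 reproduces all three channels after rounding.

10%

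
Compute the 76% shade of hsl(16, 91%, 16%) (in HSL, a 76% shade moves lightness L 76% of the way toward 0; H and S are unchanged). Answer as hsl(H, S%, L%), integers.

L moves 76% from 16 toward 0: 16 − 12.16 = 3.84 → 4.
H and S are unchanged.

hsl(16, 91%, 4%)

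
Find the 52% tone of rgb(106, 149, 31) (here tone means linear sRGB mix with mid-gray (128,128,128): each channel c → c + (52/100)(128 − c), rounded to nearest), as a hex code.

#758a51

A 52% tone moves each channel 52% toward 128:
  R: 106 + 0.52×(128−106) = 106 + 11.44 = 117.44 → 117
  G: 149 + 0.52×(128−149) = 149 − 10.92 = 138.08 → 138
  B: 31 + 50.44 = 81.44 → 81
rgb(117, 138, 81) = #758a51.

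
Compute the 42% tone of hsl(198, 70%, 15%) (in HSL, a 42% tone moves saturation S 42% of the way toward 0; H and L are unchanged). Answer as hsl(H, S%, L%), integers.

S moves 42% from 70 toward 0: 70 − 29.4 = 40.6 → 41.
H and L are unchanged.

hsl(198, 41%, 15%)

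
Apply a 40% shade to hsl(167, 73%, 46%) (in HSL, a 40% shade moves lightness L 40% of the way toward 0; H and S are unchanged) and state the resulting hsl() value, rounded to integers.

L moves 40% from 46 toward 0: 46 − 18.4 = 27.6 → 28.
H and S are unchanged.

hsl(167, 73%, 28%)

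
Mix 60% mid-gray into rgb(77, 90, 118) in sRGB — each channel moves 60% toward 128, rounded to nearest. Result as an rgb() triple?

rgb(108, 113, 124)

A 60% tone moves each channel 60% toward 128:
  R: 77 + 0.6×(128−77) = 77 + 30.6 = 107.6 → 108
  G: 90 + 0.6×(128−90) = 90 + 22.8 = 112.8 → 113
  B: 118 + 0.6×(128−118) = 118 + 6 = 124 → 124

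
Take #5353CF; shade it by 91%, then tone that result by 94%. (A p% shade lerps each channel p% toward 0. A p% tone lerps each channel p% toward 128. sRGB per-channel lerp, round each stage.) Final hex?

#797979

#5353CF is rgb(83, 83, 207).
Lerp each channel 91% toward 0:
  R: 83 − 75.53 = 7.47 → 7
  G: 83 + 0.91×(0−83) = 83 − 75.53 = 7.47 → 7
  B: 207 + 0.91×(0−207) = 207 − 188.37 = 18.63 → 19
After the shade: rgb(7, 7, 19) = #070713.
Lerp each channel 94% toward 128:
  R: 7 + 113.74 = 120.74 → 121
  G: 7 + 113.74 = 120.74 → 121
  B: 19 + 102.46 = 121.46 → 121
rgb(121, 121, 121) = #797979.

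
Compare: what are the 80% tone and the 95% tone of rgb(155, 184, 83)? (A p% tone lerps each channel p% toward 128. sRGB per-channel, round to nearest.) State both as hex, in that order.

#858B77, #81837E

80% tone:
  R: 155 + 0.8×(128−155) = 155 − 21.6 = 133.4 → 133
  G: 184 + 0.8×(128−184) = 184 − 44.8 = 139.2 → 139
  B: 83 + 36 = 119 → 119
  → #858B77
95% tone:
  R: 155 − 25.65 = 129.35 → 129
  G: 184 − 53.2 = 130.8 → 131
  B: 83 + 42.75 = 125.75 → 126
  → #81837E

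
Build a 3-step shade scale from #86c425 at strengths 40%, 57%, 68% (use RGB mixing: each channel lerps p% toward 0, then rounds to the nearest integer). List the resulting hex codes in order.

#86c425 is rgb(134, 196, 37).
40%: (134 − 53.6 = 80.4→80, 196 − 78.4 = 117.6→118, 37 − 14.8 = 22.2→22) → #507616
57%: (134 − 76.38 = 57.62→58, 196 − 111.72 = 84.28→84, 37 − 21.09 = 15.91→16) → #3a5410
68%: (134 − 91.12 = 42.88→43, 196 − 133.28 = 62.72→63, 37 − 25.16 = 11.84→12) → #2b3f0c

#507616, #3a5410, #2b3f0c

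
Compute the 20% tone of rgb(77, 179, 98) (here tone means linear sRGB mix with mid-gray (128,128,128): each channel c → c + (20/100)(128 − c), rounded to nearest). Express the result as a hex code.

#57A968

Per channel, c → c + 0.2(128 − c):
  R: 77 + 0.2×(128−77) = 77 + 10.2 = 87.2 → 87
  G: 179 − 10.2 = 168.8 → 169
  B: 98 + 0.2×(128−98) = 98 + 6 = 104 → 104
rgb(87, 169, 104) = #57A968.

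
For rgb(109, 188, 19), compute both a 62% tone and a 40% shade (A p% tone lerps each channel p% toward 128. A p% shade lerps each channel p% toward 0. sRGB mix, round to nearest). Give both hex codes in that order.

#799757, #41710b

62% tone:
  R: 109 + 11.78 = 120.78 → 121
  G: 188 + 0.62×(128−188) = 188 − 37.2 = 150.8 → 151
  B: 19 + 0.62×(128−19) = 19 + 67.58 = 86.58 → 87
  → #799757
40% shade:
  R: 109 + 0.4×(0−109) = 109 − 43.6 = 65.4 → 65
  G: 188 + 0.4×(0−188) = 188 − 75.2 = 112.8 → 113
  B: 19 + 0.4×(0−19) = 19 − 7.6 = 11.4 → 11
  → #41710b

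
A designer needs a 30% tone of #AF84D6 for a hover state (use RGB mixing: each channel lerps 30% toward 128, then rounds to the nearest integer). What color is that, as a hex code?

#AF84D6 is rgb(175, 132, 214).
A 30% tone moves each channel 30% toward 128:
  R: 175 + 0.3×(128−175) = 175 − 14.1 = 160.9 → 161
  G: 132 + 0.3×(128−132) = 132 − 1.2 = 130.8 → 131
  B: 214 + 0.3×(128−214) = 214 − 25.8 = 188.2 → 188
rgb(161, 131, 188) = #A183BC.

#A183BC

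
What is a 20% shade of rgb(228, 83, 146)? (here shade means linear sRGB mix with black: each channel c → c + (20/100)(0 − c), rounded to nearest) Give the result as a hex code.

A 20% shade moves each channel 20% toward 0:
  R: 228 + 0.2×(0−228) = 228 − 45.6 = 182.4 → 182
  G: 83 − 16.6 = 66.4 → 66
  B: 146 + 0.2×(0−146) = 146 − 29.2 = 116.8 → 117
rgb(182, 66, 117) = #B64275.

#B64275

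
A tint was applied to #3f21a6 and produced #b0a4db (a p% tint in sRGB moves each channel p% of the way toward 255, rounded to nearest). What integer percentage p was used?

59%

#3f21a6 is rgb(63, 33, 166); #b0a4db is rgb(176, 164, 219).
On the G channel (widest range): 164 ≈ 33 + (p/100)(255 − 33), so p ≈ 100×(164 − 33)/(255 − 33) = 13100/222 = 59.01.
p = 59 reproduces all three channels after rounding.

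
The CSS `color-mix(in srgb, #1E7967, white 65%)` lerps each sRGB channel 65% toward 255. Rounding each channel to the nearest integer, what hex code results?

#B0D0CA

#1E7967 is rgb(30, 121, 103).
Per channel, c → c + 0.65(255 − c):
  R: 30 + 146.25 = 176.25 → 176
  G: 121 + 0.65×(255−121) = 121 + 87.1 = 208.1 → 208
  B: 103 + 98.8 = 201.8 → 202
rgb(176, 208, 202) = #B0D0CA.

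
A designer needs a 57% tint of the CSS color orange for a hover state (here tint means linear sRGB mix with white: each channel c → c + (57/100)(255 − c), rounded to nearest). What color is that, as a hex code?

CSS orange is rgb(255, 165, 0).
Lerp each channel 57% toward 255:
  R: 255 + 0 = 255 → 255
  G: 165 + 51.3 = 216.3 → 216
  B: 0 + 0.57×(255−0) = 0 + 145.35 = 145.35 → 145
rgb(255, 216, 145) = #FFD891.

#FFD891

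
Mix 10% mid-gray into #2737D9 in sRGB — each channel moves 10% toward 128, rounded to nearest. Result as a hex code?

#303ED0

#2737D9 is rgb(39, 55, 217).
A 10% tone moves each channel 10% toward 128:
  R: 39 + 8.9 = 47.9 → 48
  G: 55 + 0.1×(128−55) = 55 + 7.3 = 62.3 → 62
  B: 217 − 8.9 = 208.1 → 208
rgb(48, 62, 208) = #303ED0.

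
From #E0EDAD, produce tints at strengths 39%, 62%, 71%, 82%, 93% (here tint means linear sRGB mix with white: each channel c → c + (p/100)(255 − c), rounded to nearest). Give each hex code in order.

#ECF4CD, #F3F8E0, #F6FAE7, #F9FCF0, #FDFEF9

#E0EDAD is rgb(224, 237, 173).
39%: (224 + 12.09 = 236.09→236, 237 + 7.02 = 244.02→244, 173 + 31.98 = 204.98→205) → #ECF4CD
62%: (224 + 19.22 = 243.22→243, 237 + 11.16 = 248.16→248, 173 + 50.84 = 223.84→224) → #F3F8E0
71%: (224 + 22.01 = 246.01→246, 237 + 12.78 = 249.78→250, 173 + 58.22 = 231.22→231) → #F6FAE7
82%: (224 + 25.42 = 249.42→249, 237 + 14.76 = 251.76→252, 173 + 67.24 = 240.24→240) → #F9FCF0
93%: (224 + 28.83 = 252.83→253, 237 + 16.74 = 253.74→254, 173 + 76.26 = 249.26→249) → #FDFEF9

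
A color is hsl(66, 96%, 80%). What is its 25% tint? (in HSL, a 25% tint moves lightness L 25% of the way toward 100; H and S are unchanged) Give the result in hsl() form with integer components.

L moves 25% from 80 toward 100: 80 + 5 = 85 → 85.
H and S are unchanged.

hsl(66, 96%, 85%)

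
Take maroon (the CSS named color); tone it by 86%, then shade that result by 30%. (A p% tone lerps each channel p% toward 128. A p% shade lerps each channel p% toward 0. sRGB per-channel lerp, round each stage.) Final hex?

#5A4D4D

CSS maroon is rgb(128, 0, 0).
Per channel, c → c + 0.86(128 − c):
  R: 128 + 0.86×(128−128) = 128 + 0 = 128 → 128
  G: 0 + 0.86×(128−0) = 0 + 110.08 = 110.08 → 110
  B: 0 + 0.86×(128−0) = 0 + 110.08 = 110.08 → 110
After the tone: rgb(128, 110, 110) = #806E6E.
Per channel, c → c + 0.3(0 − c):
  R: 128 + 0.3×(0−128) = 128 − 38.4 = 89.6 → 90
  G: 110 + 0.3×(0−110) = 110 − 33 = 77 → 77
  B: 110 + 0.3×(0−110) = 110 − 33 = 77 → 77
rgb(90, 77, 77) = #5A4D4D.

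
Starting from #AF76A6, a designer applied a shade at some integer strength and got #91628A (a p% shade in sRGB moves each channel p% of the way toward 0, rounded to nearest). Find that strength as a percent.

17%

#AF76A6 is rgb(175, 118, 166); #91628A is rgb(145, 98, 138).
On the R channel (widest range): 145 ≈ 175 + (p/100)(0 − 175), so p ≈ 100×(145 − 175)/(0 − 175) = -3000/-175 = 17.14.
p = 17 reproduces all three channels after rounding.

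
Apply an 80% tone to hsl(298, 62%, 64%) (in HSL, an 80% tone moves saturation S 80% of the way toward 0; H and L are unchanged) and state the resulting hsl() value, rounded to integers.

S moves 80% from 62 toward 0: 62 − 49.6 = 12.4 → 12.
H and L are unchanged.

hsl(298, 12%, 64%)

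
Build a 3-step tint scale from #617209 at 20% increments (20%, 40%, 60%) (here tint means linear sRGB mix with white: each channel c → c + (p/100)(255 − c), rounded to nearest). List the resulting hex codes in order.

#617209 is rgb(97, 114, 9).
20%: (97 + 31.6 = 128.6→129, 114 + 28.2 = 142.2→142, 9 + 49.2 = 58.2→58) → #818E3A
40%: (97 + 63.2 = 160.2→160, 114 + 56.4 = 170.4→170, 9 + 98.4 = 107.4→107) → #A0AA6B
60%: (97 + 94.8 = 191.8→192, 114 + 84.6 = 198.6→199, 9 + 147.6 = 156.6→157) → #C0C79D

#818E3A, #A0AA6B, #C0C79D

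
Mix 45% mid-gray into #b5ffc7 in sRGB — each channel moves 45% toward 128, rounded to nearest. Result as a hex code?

#9dc6a7

#b5ffc7 is rgb(181, 255, 199).
Per channel, c → c + 0.45(128 − c):
  R: 181 + 0.45×(128−181) = 181 − 23.85 = 157.15 → 157
  G: 255 + 0.45×(128−255) = 255 − 57.15 = 197.85 → 198
  B: 199 + 0.45×(128−199) = 199 − 31.95 = 167.05 → 167
rgb(157, 198, 167) = #9dc6a7.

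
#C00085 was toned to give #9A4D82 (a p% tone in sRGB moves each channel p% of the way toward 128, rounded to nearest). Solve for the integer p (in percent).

60%

#C00085 is rgb(192, 0, 133); #9A4D82 is rgb(154, 77, 130).
On the G channel (widest range): 77 ≈ 0 + (p/100)(128 − 0), so p ≈ 100×(77 − 0)/(128 − 0) = 7700/128 = 60.16.
p = 60 reproduces all three channels after rounding.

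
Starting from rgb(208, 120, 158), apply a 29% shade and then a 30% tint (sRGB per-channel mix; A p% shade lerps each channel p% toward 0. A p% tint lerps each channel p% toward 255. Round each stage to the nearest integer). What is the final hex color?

Per channel, c → c + 0.29(0 − c):
  R: 208 + 0.29×(0−208) = 208 − 60.32 = 147.68 → 148
  G: 120 − 34.8 = 85.2 → 85
  B: 158 + 0.29×(0−158) = 158 − 45.82 = 112.18 → 112
After the shade: rgb(148, 85, 112) = #945570.
A 30% tint moves each channel 30% toward 255:
  R: 148 + 32.1 = 180.1 → 180
  G: 85 + 0.3×(255−85) = 85 + 51 = 136 → 136
  B: 112 + 0.3×(255−112) = 112 + 42.9 = 154.9 → 155
rgb(180, 136, 155) = #b4889b.

#b4889b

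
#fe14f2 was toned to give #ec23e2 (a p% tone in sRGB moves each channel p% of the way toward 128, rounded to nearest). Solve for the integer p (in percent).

#fe14f2 is rgb(254, 20, 242); #ec23e2 is rgb(236, 35, 226).
On the R channel (widest range): 236 ≈ 254 + (p/100)(128 − 254), so p ≈ 100×(236 − 254)/(128 − 254) = -1800/-126 = 14.29.
p = 14 reproduces all three channels after rounding.

14%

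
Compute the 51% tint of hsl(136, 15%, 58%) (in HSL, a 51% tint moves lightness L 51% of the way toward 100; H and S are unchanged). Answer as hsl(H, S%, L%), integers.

hsl(136, 15%, 79%)

L moves 51% from 58 toward 100: 58 + 21.42 = 79.42 → 79.
H and S are unchanged.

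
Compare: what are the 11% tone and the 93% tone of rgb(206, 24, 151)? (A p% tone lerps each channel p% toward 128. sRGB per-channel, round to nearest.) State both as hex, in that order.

11% tone:
  R: 206 − 8.58 = 197.42 → 197
  G: 24 + 11.44 = 35.44 → 35
  B: 151 + 0.11×(128−151) = 151 − 2.53 = 148.47 → 148
  → #c52394
93% tone:
  R: 206 + 0.93×(128−206) = 206 − 72.54 = 133.46 → 133
  G: 24 + 96.72 = 120.72 → 121
  B: 151 − 21.39 = 129.61 → 130
  → #857982

#c52394, #857982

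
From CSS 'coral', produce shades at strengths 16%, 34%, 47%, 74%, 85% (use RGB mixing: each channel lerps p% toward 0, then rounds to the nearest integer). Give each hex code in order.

#D66B43, #A85435, #87432A, #422115, #26130C

CSS coral is rgb(255, 127, 80).
16%: (255 − 40.8 = 214.2→214, 127 − 20.32 = 106.68→107, 80 − 12.8 = 67.2→67) → #D66B43
34%: (255 − 86.7 = 168.3→168, 127 − 43.18 = 83.82→84, 80 − 27.2 = 52.8→53) → #A85435
47%: (255 − 119.85 = 135.15→135, 127 − 59.69 = 67.31→67, 80 − 37.6 = 42.4→42) → #87432A
74%: (255 − 188.7 = 66.3→66, 127 − 93.98 = 33.02→33, 80 − 59.2 = 20.8→21) → #422115
85%: (255 − 216.75 = 38.25→38, 127 − 107.95 = 19.05→19, 80 − 68 = 12→12) → #26130C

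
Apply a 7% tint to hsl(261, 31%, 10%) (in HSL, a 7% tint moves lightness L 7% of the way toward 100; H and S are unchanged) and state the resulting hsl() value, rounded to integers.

hsl(261, 31%, 16%)

L moves 7% from 10 toward 100: 10 + 6.3 = 16.3 → 16.
H and S are unchanged.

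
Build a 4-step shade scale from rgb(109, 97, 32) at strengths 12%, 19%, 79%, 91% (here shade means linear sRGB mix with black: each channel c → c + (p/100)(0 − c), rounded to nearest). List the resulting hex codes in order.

#60551c, #584f1a, #171407, #0a0903

12%: (109 − 13.08 = 95.92→96, 97 − 11.64 = 85.36→85, 32 − 3.84 = 28.16→28) → #60551c
19%: (109 − 20.71 = 88.29→88, 97 − 18.43 = 78.57→79, 32 − 6.08 = 25.92→26) → #584f1a
79%: (109 − 86.11 = 22.89→23, 97 − 76.63 = 20.37→20, 32 − 25.28 = 6.72→7) → #171407
91%: (109 − 99.19 = 9.81→10, 97 − 88.27 = 8.73→9, 32 − 29.12 = 2.88→3) → #0a0903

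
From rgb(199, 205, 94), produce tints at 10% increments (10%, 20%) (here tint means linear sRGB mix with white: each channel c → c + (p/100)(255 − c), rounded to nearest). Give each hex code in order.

#CDD26E, #D2D77E

10%: (199 + 5.6 = 204.6→205, 205 + 5 = 210→210, 94 + 16.1 = 110.1→110) → #CDD26E
20%: (199 + 11.2 = 210.2→210, 205 + 10 = 215→215, 94 + 32.2 = 126.2→126) → #D2D77E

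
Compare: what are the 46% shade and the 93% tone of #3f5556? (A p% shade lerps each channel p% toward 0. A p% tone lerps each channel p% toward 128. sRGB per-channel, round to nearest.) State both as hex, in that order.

#222e2e, #7b7d7d

#3f5556 is rgb(63, 85, 86).
46% shade:
  R: 63 + 0.46×(0−63) = 63 − 28.98 = 34.02 → 34
  G: 85 + 0.46×(0−85) = 85 − 39.1 = 45.9 → 46
  B: 86 + 0.46×(0−86) = 86 − 39.56 = 46.44 → 46
  → #222e2e
93% tone:
  R: 63 + 60.45 = 123.45 → 123
  G: 85 + 0.93×(128−85) = 85 + 39.99 = 124.99 → 125
  B: 86 + 0.93×(128−86) = 86 + 39.06 = 125.06 → 125
  → #7b7d7d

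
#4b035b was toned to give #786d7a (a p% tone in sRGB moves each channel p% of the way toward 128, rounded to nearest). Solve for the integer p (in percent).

#4b035b is rgb(75, 3, 91); #786d7a is rgb(120, 109, 122).
On the G channel (widest range): 109 ≈ 3 + (p/100)(128 − 3), so p ≈ 100×(109 − 3)/(128 − 3) = 10600/125 = 84.80.
p = 85 reproduces all three channels after rounding.

85%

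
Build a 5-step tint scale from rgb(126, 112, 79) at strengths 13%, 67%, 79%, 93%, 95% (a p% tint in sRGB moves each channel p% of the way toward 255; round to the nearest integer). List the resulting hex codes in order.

#8F8366, #D4D0C5, #E4E1DA, #F6F5F3, #F9F8F6

13%: (126 + 16.77 = 142.77→143, 112 + 18.59 = 130.59→131, 79 + 22.88 = 101.88→102) → #8F8366
67%: (126 + 86.43 = 212.43→212, 112 + 95.81 = 207.81→208, 79 + 117.92 = 196.92→197) → #D4D0C5
79%: (126 + 101.91 = 227.91→228, 112 + 112.97 = 224.97→225, 79 + 139.04 = 218.04→218) → #E4E1DA
93%: (126 + 119.97 = 245.97→246, 112 + 132.99 = 244.99→245, 79 + 163.68 = 242.68→243) → #F6F5F3
95%: (126 + 122.55 = 248.55→249, 112 + 135.85 = 247.85→248, 79 + 167.2 = 246.2→246) → #F9F8F6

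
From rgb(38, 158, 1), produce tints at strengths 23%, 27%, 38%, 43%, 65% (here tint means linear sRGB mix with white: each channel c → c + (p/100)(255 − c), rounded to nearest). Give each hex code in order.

23%: (38 + 49.91 = 87.91→88, 158 + 22.31 = 180.31→180, 1 + 58.42 = 59.42→59) → #58B43B
27%: (38 + 58.59 = 96.59→97, 158 + 26.19 = 184.19→184, 1 + 68.58 = 69.58→70) → #61B846
38%: (38 + 82.46 = 120.46→120, 158 + 36.86 = 194.86→195, 1 + 96.52 = 97.52→98) → #78C362
43%: (38 + 93.31 = 131.31→131, 158 + 41.71 = 199.71→200, 1 + 109.22 = 110.22→110) → #83C86E
65%: (38 + 141.05 = 179.05→179, 158 + 63.05 = 221.05→221, 1 + 165.1 = 166.1→166) → #B3DDA6

#58B43B, #61B846, #78C362, #83C86E, #B3DDA6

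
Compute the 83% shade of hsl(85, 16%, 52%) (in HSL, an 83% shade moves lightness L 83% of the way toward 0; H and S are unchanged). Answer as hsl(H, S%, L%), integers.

L moves 83% from 52 toward 0: 52 − 43.16 = 8.84 → 9.
H and S are unchanged.

hsl(85, 16%, 9%)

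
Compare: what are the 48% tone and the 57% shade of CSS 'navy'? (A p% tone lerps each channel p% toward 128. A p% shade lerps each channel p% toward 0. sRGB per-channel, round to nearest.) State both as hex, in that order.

CSS navy is rgb(0, 0, 128).
48% tone:
  R: 0 + 61.44 = 61.44 → 61
  G: 0 + 0.48×(128−0) = 0 + 61.44 = 61.44 → 61
  B: 128 + 0.48×(128−128) = 128 + 0 = 128 → 128
  → #3d3d80
57% shade:
  R: 0 + 0.57×(0−0) = 0 + 0 = 0 → 0
  G: 0 + 0 = 0 → 0
  B: 128 + 0.57×(0−128) = 128 − 72.96 = 55.04 → 55
  → #000037

#3d3d80, #000037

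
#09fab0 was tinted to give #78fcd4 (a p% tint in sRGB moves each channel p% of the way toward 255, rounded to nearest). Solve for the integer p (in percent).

#09fab0 is rgb(9, 250, 176); #78fcd4 is rgb(120, 252, 212).
On the R channel (widest range): 120 ≈ 9 + (p/100)(255 − 9), so p ≈ 100×(120 − 9)/(255 − 9) = 11100/246 = 45.12.
p = 45 reproduces all three channels after rounding.

45%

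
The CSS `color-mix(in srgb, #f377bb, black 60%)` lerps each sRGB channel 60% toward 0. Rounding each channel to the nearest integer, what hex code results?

#f377bb is rgb(243, 119, 187).
Lerp each channel 60% toward 0:
  R: 243 + 0.6×(0−243) = 243 − 145.8 = 97.2 → 97
  G: 119 − 71.4 = 47.6 → 48
  B: 187 − 112.2 = 74.8 → 75
rgb(97, 48, 75) = #61304b.

#61304b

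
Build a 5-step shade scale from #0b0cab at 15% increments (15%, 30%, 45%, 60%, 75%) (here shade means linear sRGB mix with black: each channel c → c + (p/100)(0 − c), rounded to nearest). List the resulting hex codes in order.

#090a91, #080878, #06075e, #040544, #03032b

#0b0cab is rgb(11, 12, 171).
15%: (11 − 1.65 = 9.35→9, 12 − 1.8 = 10.2→10, 171 − 25.65 = 145.35→145) → #090a91
30%: (11 − 3.3 = 7.7→8, 12 − 3.6 = 8.4→8, 171 − 51.3 = 119.7→120) → #080878
45%: (11 − 4.95 = 6.05→6, 12 − 5.4 = 6.6→7, 171 − 76.95 = 94.05→94) → #06075e
60%: (11 − 6.6 = 4.4→4, 12 − 7.2 = 4.8→5, 171 − 102.6 = 68.4→68) → #040544
75%: (11 − 8.25 = 2.75→3, 12 − 9 = 3→3, 171 − 128.25 = 42.75→43) → #03032b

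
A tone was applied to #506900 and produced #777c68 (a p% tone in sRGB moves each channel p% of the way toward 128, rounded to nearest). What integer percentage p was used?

#506900 is rgb(80, 105, 0); #777c68 is rgb(119, 124, 104).
On the B channel (widest range): 104 ≈ 0 + (p/100)(128 − 0), so p ≈ 100×(104 − 0)/(128 − 0) = 10400/128 = 81.25.
p = 81 reproduces all three channels after rounding.

81%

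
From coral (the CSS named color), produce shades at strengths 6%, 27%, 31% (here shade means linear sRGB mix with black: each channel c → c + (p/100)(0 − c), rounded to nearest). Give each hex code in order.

CSS coral is rgb(255, 127, 80).
6%: (255 − 15.3 = 239.7→240, 127 − 7.62 = 119.38→119, 80 − 4.8 = 75.2→75) → #F0774B
27%: (255 − 68.85 = 186.15→186, 127 − 34.29 = 92.71→93, 80 − 21.6 = 58.4→58) → #BA5D3A
31%: (255 − 79.05 = 175.95→176, 127 − 39.37 = 87.63→88, 80 − 24.8 = 55.2→55) → #B05837

#F0774B, #BA5D3A, #B05837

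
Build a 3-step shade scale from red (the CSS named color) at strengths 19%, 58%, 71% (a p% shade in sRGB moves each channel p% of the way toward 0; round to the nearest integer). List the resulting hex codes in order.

#cf0000, #6b0000, #4a0000

CSS red is rgb(255, 0, 0).
19%: (255 − 48.45 = 206.55→207, 0→0, 0→0) → #cf0000
58%: (255 − 147.9 = 107.1→107, 0→0, 0→0) → #6b0000
71%: (255 − 181.05 = 73.95→74, 0→0, 0→0) → #4a0000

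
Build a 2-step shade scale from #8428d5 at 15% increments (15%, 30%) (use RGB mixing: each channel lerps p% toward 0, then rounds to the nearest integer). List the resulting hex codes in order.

#7022b5, #5c1c95

#8428d5 is rgb(132, 40, 213).
15%: (132 − 19.8 = 112.2→112, 40 − 6 = 34→34, 213 − 31.95 = 181.05→181) → #7022b5
30%: (132 − 39.6 = 92.4→92, 40 − 12 = 28→28, 213 − 63.9 = 149.1→149) → #5c1c95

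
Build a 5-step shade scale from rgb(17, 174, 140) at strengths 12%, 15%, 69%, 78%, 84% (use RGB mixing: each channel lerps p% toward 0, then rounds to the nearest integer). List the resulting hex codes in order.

#0F997B, #0E9477, #05362B, #04261F, #031C16

12%: (17 − 2.04 = 14.96→15, 174 − 20.88 = 153.12→153, 140 − 16.8 = 123.2→123) → #0F997B
15%: (17 − 2.55 = 14.45→14, 174 − 26.1 = 147.9→148, 140 − 21 = 119→119) → #0E9477
69%: (17 − 11.73 = 5.27→5, 174 − 120.06 = 53.94→54, 140 − 96.6 = 43.4→43) → #05362B
78%: (17 − 13.26 = 3.74→4, 174 − 135.72 = 38.28→38, 140 − 109.2 = 30.8→31) → #04261F
84%: (17 − 14.28 = 2.72→3, 174 − 146.16 = 27.84→28, 140 − 117.6 = 22.4→22) → #031C16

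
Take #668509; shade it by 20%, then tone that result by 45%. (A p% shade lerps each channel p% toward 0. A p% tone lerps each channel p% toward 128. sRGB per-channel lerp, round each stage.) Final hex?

#668509 is rgb(102, 133, 9).
Lerp each channel 20% toward 0:
  R: 102 + 0.2×(0−102) = 102 − 20.4 = 81.6 → 82
  G: 133 − 26.6 = 106.4 → 106
  B: 9 + 0.2×(0−9) = 9 − 1.8 = 7.2 → 7
After the shade: rgb(82, 106, 7) = #526a07.
Per channel, c → c + 0.45(128 − c):
  R: 82 + 20.7 = 102.7 → 103
  G: 106 + 0.45×(128−106) = 106 + 9.9 = 115.9 → 116
  B: 7 + 54.45 = 61.45 → 61
rgb(103, 116, 61) = #67743d.

#67743d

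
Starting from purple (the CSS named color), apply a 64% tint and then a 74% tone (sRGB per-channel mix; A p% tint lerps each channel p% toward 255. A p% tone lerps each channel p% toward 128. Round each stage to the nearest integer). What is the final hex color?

#958995

CSS purple is rgb(128, 0, 128).
A 64% tint moves each channel 64% toward 255:
  R: 128 + 0.64×(255−128) = 128 + 81.28 = 209.28 → 209
  G: 0 + 0.64×(255−0) = 0 + 163.2 = 163.2 → 163
  B: 128 + 0.64×(255−128) = 128 + 81.28 = 209.28 → 209
After the tint: rgb(209, 163, 209) = #D1A3D1.
Lerp each channel 74% toward 128:
  R: 209 + 0.74×(128−209) = 209 − 59.94 = 149.06 → 149
  G: 163 + 0.74×(128−163) = 163 − 25.9 = 137.1 → 137
  B: 209 + 0.74×(128−209) = 209 − 59.94 = 149.06 → 149
rgb(149, 137, 149) = #958995.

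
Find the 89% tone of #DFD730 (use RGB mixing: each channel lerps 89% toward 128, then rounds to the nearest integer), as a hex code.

#DFD730 is rgb(223, 215, 48).
Lerp each channel 89% toward 128:
  R: 223 + 0.89×(128−223) = 223 − 84.55 = 138.45 → 138
  G: 215 − 77.43 = 137.57 → 138
  B: 48 + 71.2 = 119.2 → 119
rgb(138, 138, 119) = #8A8A77.

#8A8A77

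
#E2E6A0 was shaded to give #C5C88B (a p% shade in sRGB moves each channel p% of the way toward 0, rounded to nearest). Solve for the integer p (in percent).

#E2E6A0 is rgb(226, 230, 160); #C5C88B is rgb(197, 200, 139).
On the G channel (widest range): 200 ≈ 230 + (p/100)(0 − 230), so p ≈ 100×(200 − 230)/(0 − 230) = -3000/-230 = 13.04.
p = 13 reproduces all three channels after rounding.

13%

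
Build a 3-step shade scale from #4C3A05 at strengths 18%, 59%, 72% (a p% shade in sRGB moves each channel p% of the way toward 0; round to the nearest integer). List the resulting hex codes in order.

#3E3004, #1F1802, #151001

#4C3A05 is rgb(76, 58, 5).
18%: (76 − 13.68 = 62.32→62, 58 − 10.44 = 47.56→48, 5 − 0.9 = 4.1→4) → #3E3004
59%: (76 − 44.84 = 31.16→31, 58 − 34.22 = 23.78→24, 5 − 2.95 = 2.05→2) → #1F1802
72%: (76 − 54.72 = 21.28→21, 58 − 41.76 = 16.24→16, 5 − 3.6 = 1.4→1) → #151001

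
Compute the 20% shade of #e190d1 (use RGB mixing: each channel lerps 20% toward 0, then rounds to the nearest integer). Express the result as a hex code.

#b473a7

#e190d1 is rgb(225, 144, 209).
Per channel, c → c + 0.2(0 − c):
  R: 225 + 0.2×(0−225) = 225 − 45 = 180 → 180
  G: 144 − 28.8 = 115.2 → 115
  B: 209 − 41.8 = 167.2 → 167
rgb(180, 115, 167) = #b473a7.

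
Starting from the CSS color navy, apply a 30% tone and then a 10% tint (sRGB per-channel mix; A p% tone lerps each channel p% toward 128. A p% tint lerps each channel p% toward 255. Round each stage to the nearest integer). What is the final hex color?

#3c3c8d

CSS navy is rgb(0, 0, 128).
Per channel, c → c + 0.3(128 − c):
  R: 0 + 0.3×(128−0) = 0 + 38.4 = 38.4 → 38
  G: 0 + 38.4 = 38.4 → 38
  B: 128 + 0 = 128 → 128
After the tone: rgb(38, 38, 128) = #262680.
Lerp each channel 10% toward 255:
  R: 38 + 0.1×(255−38) = 38 + 21.7 = 59.7 → 60
  G: 38 + 0.1×(255−38) = 38 + 21.7 = 59.7 → 60
  B: 128 + 0.1×(255−128) = 128 + 12.7 = 140.7 → 141
rgb(60, 60, 141) = #3c3c8d.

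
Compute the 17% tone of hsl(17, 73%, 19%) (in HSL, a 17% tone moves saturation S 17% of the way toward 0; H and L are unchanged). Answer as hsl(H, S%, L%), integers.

hsl(17, 61%, 19%)

S moves 17% from 73 toward 0: 73 − 12.41 = 60.59 → 61.
H and L are unchanged.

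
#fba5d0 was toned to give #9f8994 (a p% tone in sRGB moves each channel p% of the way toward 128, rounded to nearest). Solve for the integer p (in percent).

75%

#fba5d0 is rgb(251, 165, 208); #9f8994 is rgb(159, 137, 148).
On the R channel (widest range): 159 ≈ 251 + (p/100)(128 − 251), so p ≈ 100×(159 − 251)/(128 − 251) = -9200/-123 = 74.80.
p = 75 reproduces all three channels after rounding.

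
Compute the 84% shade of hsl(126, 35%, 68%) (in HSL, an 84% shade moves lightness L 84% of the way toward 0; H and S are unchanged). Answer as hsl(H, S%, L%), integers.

L moves 84% from 68 toward 0: 68 − 57.12 = 10.88 → 11.
H and S are unchanged.

hsl(126, 35%, 11%)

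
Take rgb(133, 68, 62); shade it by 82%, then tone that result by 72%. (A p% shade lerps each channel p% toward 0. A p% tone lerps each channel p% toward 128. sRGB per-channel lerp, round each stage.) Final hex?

#63605F

Lerp each channel 82% toward 0:
  R: 133 + 0.82×(0−133) = 133 − 109.06 = 23.94 → 24
  G: 68 + 0.82×(0−68) = 68 − 55.76 = 12.24 → 12
  B: 62 − 50.84 = 11.16 → 11
After the shade: rgb(24, 12, 11) = #180C0B.
A 72% tone moves each channel 72% toward 128:
  R: 24 + 0.72×(128−24) = 24 + 74.88 = 98.88 → 99
  G: 12 + 83.52 = 95.52 → 96
  B: 11 + 0.72×(128−11) = 11 + 84.24 = 95.24 → 95
rgb(99, 96, 95) = #63605F.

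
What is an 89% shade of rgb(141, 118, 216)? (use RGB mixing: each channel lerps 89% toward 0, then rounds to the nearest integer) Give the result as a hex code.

An 89% shade moves each channel 89% toward 0:
  R: 141 + 0.89×(0−141) = 141 − 125.49 = 15.51 → 16
  G: 118 − 105.02 = 12.98 → 13
  B: 216 + 0.89×(0−216) = 216 − 192.24 = 23.76 → 24
rgb(16, 13, 24) = #100d18.

#100d18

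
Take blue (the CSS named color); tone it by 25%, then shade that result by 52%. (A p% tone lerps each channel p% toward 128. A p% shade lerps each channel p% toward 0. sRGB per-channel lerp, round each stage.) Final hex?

CSS blue is rgb(0, 0, 255).
Lerp each channel 25% toward 128:
  R: 0 + 0.25×(128−0) = 0 + 32 = 32 → 32
  G: 0 + 0.25×(128−0) = 0 + 32 = 32 → 32
  B: 255 + 0.25×(128−255) = 255 − 31.75 = 223.25 → 223
After the tone: rgb(32, 32, 223) = #2020df.
A 52% shade moves each channel 52% toward 0:
  R: 32 + 0.52×(0−32) = 32 − 16.64 = 15.36 → 15
  G: 32 − 16.64 = 15.36 → 15
  B: 223 − 115.96 = 107.04 → 107
rgb(15, 15, 107) = #0f0f6b.

#0f0f6b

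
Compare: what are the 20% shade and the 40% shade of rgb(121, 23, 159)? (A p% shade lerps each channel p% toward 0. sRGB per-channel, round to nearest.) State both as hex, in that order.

20% shade:
  R: 121 − 24.2 = 96.8 → 97
  G: 23 + 0.2×(0−23) = 23 − 4.6 = 18.4 → 18
  B: 159 + 0.2×(0−159) = 159 − 31.8 = 127.2 → 127
  → #61127f
40% shade:
  R: 121 + 0.4×(0−121) = 121 − 48.4 = 72.6 → 73
  G: 23 + 0.4×(0−23) = 23 − 9.2 = 13.8 → 14
  B: 159 − 63.6 = 95.4 → 95
  → #490e5f

#61127f, #490e5f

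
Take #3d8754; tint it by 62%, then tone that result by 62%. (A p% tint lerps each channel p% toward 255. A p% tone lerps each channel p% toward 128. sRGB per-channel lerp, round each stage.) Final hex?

#949f98

#3d8754 is rgb(61, 135, 84).
A 62% tint moves each channel 62% toward 255:
  R: 61 + 0.62×(255−61) = 61 + 120.28 = 181.28 → 181
  G: 135 + 74.4 = 209.4 → 209
  B: 84 + 0.62×(255−84) = 84 + 106.02 = 190.02 → 190
After the tint: rgb(181, 209, 190) = #b5d1be.
Per channel, c → c + 0.62(128 − c):
  R: 181 − 32.86 = 148.14 → 148
  G: 209 − 50.22 = 158.78 → 159
  B: 190 + 0.62×(128−190) = 190 − 38.44 = 151.56 → 152
rgb(148, 159, 152) = #949f98.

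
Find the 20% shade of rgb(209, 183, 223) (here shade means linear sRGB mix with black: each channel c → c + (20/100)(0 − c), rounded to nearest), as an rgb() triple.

rgb(167, 146, 178)

A 20% shade moves each channel 20% toward 0:
  R: 209 − 41.8 = 167.2 → 167
  G: 183 − 36.6 = 146.4 → 146
  B: 223 − 44.6 = 178.4 → 178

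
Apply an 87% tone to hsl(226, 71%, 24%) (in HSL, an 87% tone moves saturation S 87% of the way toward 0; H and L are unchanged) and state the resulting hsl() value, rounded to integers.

hsl(226, 9%, 24%)

S moves 87% from 71 toward 0: 71 − 61.77 = 9.23 → 9.
H and L are unchanged.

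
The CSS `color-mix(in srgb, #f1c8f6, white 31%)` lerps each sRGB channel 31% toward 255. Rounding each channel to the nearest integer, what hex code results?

#f5d9f9

#f1c8f6 is rgb(241, 200, 246).
Lerp each channel 31% toward 255:
  R: 241 + 4.34 = 245.34 → 245
  G: 200 + 0.31×(255−200) = 200 + 17.05 = 217.05 → 217
  B: 246 + 0.31×(255−246) = 246 + 2.79 = 248.79 → 249
rgb(245, 217, 249) = #f5d9f9.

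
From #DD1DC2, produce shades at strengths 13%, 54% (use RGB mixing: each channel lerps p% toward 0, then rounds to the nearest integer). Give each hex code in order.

#C019A9, #660D59

#DD1DC2 is rgb(221, 29, 194).
13%: (221 − 28.73 = 192.27→192, 29 − 3.77 = 25.23→25, 194 − 25.22 = 168.78→169) → #C019A9
54%: (221 − 119.34 = 101.66→102, 29 − 15.66 = 13.34→13, 194 − 104.76 = 89.24→89) → #660D59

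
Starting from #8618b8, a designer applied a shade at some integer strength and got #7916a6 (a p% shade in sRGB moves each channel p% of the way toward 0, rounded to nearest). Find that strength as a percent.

#8618b8 is rgb(134, 24, 184); #7916a6 is rgb(121, 22, 166).
On the B channel (widest range): 166 ≈ 184 + (p/100)(0 − 184), so p ≈ 100×(166 − 184)/(0 − 184) = -1800/-184 = 9.78.
p = 10 reproduces all three channels after rounding.

10%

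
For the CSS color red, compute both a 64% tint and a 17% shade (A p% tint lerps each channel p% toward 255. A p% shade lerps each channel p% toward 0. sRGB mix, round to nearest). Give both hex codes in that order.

CSS red is rgb(255, 0, 0).
64% tint:
  R: 255 + 0 = 255 → 255
  G: 0 + 0.64×(255−0) = 0 + 163.2 = 163.2 → 163
  B: 0 + 163.2 = 163.2 → 163
  → #ffa3a3
17% shade:
  R: 255 − 43.35 = 211.65 → 212
  G: 0 + 0 = 0 → 0
  B: 0 + 0 = 0 → 0
  → #d40000

#ffa3a3, #d40000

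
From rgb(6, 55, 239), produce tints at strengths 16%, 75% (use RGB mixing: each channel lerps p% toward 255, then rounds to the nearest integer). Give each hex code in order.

#2e57f2, #c1cdfb

16%: (6 + 39.84 = 45.84→46, 55 + 32 = 87→87, 239 + 2.56 = 241.56→242) → #2e57f2
75%: (6 + 186.75 = 192.75→193, 55 + 150 = 205→205, 239 + 12 = 251→251) → #c1cdfb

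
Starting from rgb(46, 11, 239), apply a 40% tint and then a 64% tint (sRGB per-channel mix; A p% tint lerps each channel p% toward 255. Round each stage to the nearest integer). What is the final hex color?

Lerp each channel 40% toward 255:
  R: 46 + 0.4×(255−46) = 46 + 83.6 = 129.6 → 130
  G: 11 + 0.4×(255−11) = 11 + 97.6 = 108.6 → 109
  B: 239 + 6.4 = 245.4 → 245
After the tint: rgb(130, 109, 245) = #826DF5.
A 64% tint moves each channel 64% toward 255:
  R: 130 + 0.64×(255−130) = 130 + 80 = 210 → 210
  G: 109 + 93.44 = 202.44 → 202
  B: 245 + 0.64×(255−245) = 245 + 6.4 = 251.4 → 251
rgb(210, 202, 251) = #D2CAFB.

#D2CAFB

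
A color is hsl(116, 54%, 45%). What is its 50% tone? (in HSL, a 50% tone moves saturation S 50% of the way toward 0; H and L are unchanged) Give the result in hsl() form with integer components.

hsl(116, 27%, 45%)

S moves 50% from 54 toward 0: 54 − 27 = 27 → 27.
H and L are unchanged.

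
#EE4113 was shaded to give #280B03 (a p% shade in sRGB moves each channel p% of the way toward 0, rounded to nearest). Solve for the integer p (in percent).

#EE4113 is rgb(238, 65, 19); #280B03 is rgb(40, 11, 3).
On the R channel (widest range): 40 ≈ 238 + (p/100)(0 − 238), so p ≈ 100×(40 − 238)/(0 − 238) = -19800/-238 = 83.19.
p = 83 reproduces all three channels after rounding.

83%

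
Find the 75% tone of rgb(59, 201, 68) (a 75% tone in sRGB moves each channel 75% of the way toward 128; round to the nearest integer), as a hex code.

#6F9271

Lerp each channel 75% toward 128:
  R: 59 + 51.75 = 110.75 → 111
  G: 201 + 0.75×(128−201) = 201 − 54.75 = 146.25 → 146
  B: 68 + 45 = 113 → 113
rgb(111, 146, 113) = #6F9271.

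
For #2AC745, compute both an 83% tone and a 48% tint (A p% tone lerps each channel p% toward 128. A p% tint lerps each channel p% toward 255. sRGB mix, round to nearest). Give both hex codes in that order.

#2AC745 is rgb(42, 199, 69).
83% tone:
  R: 42 + 0.83×(128−42) = 42 + 71.38 = 113.38 → 113
  G: 199 + 0.83×(128−199) = 199 − 58.93 = 140.07 → 140
  B: 69 + 0.83×(128−69) = 69 + 48.97 = 117.97 → 118
  → #718C76
48% tint:
  R: 42 + 0.48×(255−42) = 42 + 102.24 = 144.24 → 144
  G: 199 + 26.88 = 225.88 → 226
  B: 69 + 89.28 = 158.28 → 158
  → #90E29E

#718C76, #90E29E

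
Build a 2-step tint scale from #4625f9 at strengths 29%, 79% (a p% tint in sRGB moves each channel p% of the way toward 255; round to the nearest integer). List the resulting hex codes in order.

#7c64fb, #d8d1fe

#4625f9 is rgb(70, 37, 249).
29%: (70 + 53.65 = 123.65→124, 37 + 63.22 = 100.22→100, 249 + 1.74 = 250.74→251) → #7c64fb
79%: (70 + 146.15 = 216.15→216, 37 + 172.22 = 209.22→209, 249 + 4.74 = 253.74→254) → #d8d1fe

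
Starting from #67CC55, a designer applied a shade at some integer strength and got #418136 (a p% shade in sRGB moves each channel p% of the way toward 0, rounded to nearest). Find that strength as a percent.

37%

#67CC55 is rgb(103, 204, 85); #418136 is rgb(65, 129, 54).
On the G channel (widest range): 129 ≈ 204 + (p/100)(0 − 204), so p ≈ 100×(129 − 204)/(0 − 204) = -7500/-204 = 36.76.
p = 37 reproduces all three channels after rounding.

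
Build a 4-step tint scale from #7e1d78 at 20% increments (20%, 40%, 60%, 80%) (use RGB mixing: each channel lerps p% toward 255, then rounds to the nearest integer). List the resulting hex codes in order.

#984a93, #b277ae, #cba5c9, #e5d2e4

#7e1d78 is rgb(126, 29, 120).
20%: (126 + 25.8 = 151.8→152, 29 + 45.2 = 74.2→74, 120 + 27 = 147→147) → #984a93
40%: (126 + 51.6 = 177.6→178, 29 + 90.4 = 119.4→119, 120 + 54 = 174→174) → #b277ae
60%: (126 + 77.4 = 203.4→203, 29 + 135.6 = 164.6→165, 120 + 81 = 201→201) → #cba5c9
80%: (126 + 103.2 = 229.2→229, 29 + 180.8 = 209.8→210, 120 + 108 = 228→228) → #e5d2e4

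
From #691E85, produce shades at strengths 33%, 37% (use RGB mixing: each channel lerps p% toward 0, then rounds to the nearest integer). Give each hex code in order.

#461459, #421354

#691E85 is rgb(105, 30, 133).
33%: (105 − 34.65 = 70.35→70, 30 − 9.9 = 20.1→20, 133 − 43.89 = 89.11→89) → #461459
37%: (105 − 38.85 = 66.15→66, 30 − 11.1 = 18.9→19, 133 − 49.21 = 83.79→84) → #421354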